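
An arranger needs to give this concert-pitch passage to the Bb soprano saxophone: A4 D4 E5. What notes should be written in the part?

Written C4 sounds as Bb3 on the Bb soprano saxophone, so concert pitches are written a major second up.
A4 → B4
D4 → E4
E5 → F#5

B4 E4 F#5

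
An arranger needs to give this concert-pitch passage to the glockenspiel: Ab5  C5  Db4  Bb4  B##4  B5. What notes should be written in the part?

Ab3 C3 Db2 Bb2 B##2 B3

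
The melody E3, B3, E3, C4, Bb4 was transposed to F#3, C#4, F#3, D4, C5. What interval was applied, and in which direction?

From E3 to F#3 is 2 letter names — a second of some quality.
E3 to F#3 is 2 semitones, which makes it a major second; the second version is higher, so the direction is up.
Checking another pair — Bb4 → C5 — gives the same interval.

up a major second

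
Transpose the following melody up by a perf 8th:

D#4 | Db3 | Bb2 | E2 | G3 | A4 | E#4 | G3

D#5 Db4 Bb3 E3 G4 A5 E#5 G4

A perfect octave up from D#4 gives D#5.
Db3: an octave up reaches D, and 12 semitones makes it Db4.
Bb2: an octave up reaches B, and 12 semitones makes it Bb3.
A perfect octave up from E2 gives E3.
G3 up a perfect octave is G4.
A perfect octave up from A4 gives A5.
A perfect octave up from E#4 gives E#5.
A perfect octave up from G3 gives G4.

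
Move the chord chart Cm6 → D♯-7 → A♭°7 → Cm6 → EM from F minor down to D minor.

F minor down to D minor is a minor third; each chord root moves by that interval while the quality stays the same.
Cm6: root C down a minor third → A, giving Am6.
D♯-7: root D♯ down a minor third → B#, giving B#-7.
A♭°7: root A♭ down a minor third → F, giving F°7.
Cm6: root C down a minor third → A, giving Am6.
EM: root E down a minor third → C#, giving C#M.

Am6 B#-7 F°7 Am6 C#M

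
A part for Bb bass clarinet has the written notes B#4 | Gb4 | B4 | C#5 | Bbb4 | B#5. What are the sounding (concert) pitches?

A#3 Fb3 A3 B3 Abb3 A#4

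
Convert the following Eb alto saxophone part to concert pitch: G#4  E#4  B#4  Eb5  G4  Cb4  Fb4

The Eb alto saxophone sounds a major sixth below written, so transpose each written note down a major sixth.
G#4 to B3
E#4 to G#3
B#4 to D#4
Eb5 to Gb4
G4 to Bb3
Cb4 to Ebb3
Fb4 to Abb3

B3 G#3 D#4 Gb4 Bb3 Ebb3 Abb3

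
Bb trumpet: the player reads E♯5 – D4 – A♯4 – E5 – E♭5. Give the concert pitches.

D#5 C4 G#4 D5 Db5

The Bb trumpet sounds a major second below written, so transpose each written note down a major second.
E#5 becomes D#5
D4 becomes C4
A#4 becomes G#4
E5 becomes D5
Eb5 becomes Db5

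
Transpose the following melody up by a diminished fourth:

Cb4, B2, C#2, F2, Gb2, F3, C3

Fbb4 Eb3 F2 Bbb2 Cbb3 Bbb3 Fb3

Cb4 gives Fbb4
B2 gives Eb3
C#2 gives F2
F2 gives Bbb2
Gb2 gives Cbb3
F3 gives Bbb3
C3 gives Fb3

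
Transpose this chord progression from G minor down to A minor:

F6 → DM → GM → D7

G6 EM AM E7

G minor down to A minor is a minor seventh; each chord root moves by that interval while the quality stays the same.
F6: root F down a minor seventh → G, giving G6.
DM: root D down a minor seventh → E, giving EM.
GM: root G down a minor seventh → A, giving AM.
D7: root D down a minor seventh → E, giving E7.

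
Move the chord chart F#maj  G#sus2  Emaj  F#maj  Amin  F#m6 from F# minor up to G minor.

F# minor up to G minor is a minor second; each chord root moves by that interval while the quality stays the same.
F#maj: root F# up a minor second → G, giving Gmaj.
G#sus2: root G# up a minor second → A, giving Asus2.
Emaj: root E up a minor second → F, giving Fmaj.
F#maj: root F# up a minor second → G, giving Gmaj.
Amin: root A up a minor second → Bb, giving Bbmin.
F#m6: root F# up a minor second → G, giving Gm6.

Gmaj Asus2 Fmaj Gmaj Bbmin Gm6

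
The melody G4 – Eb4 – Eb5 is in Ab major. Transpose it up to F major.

E5 C5 C6

Ab major to F major up is a major sixth, so every note moves up by that interval.
G4 -> E5
Eb4 -> C5
Eb5 -> C6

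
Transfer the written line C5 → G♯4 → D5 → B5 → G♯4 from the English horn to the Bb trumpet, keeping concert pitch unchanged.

First find concert pitch: the English horn sounds a perfect fifth below written, so C5 G♯4 D5 B5 G♯4 sounds F4 C#4 G4 E5 C#4.
Then write for Bb trumpet: it sounds a major second below written, so the part must be a major second above concert.
F4 → G4
C#4 → D#4
G4 → A4
E5 → F#5
C#4 → D#4

G4 D#4 A4 F#5 D#4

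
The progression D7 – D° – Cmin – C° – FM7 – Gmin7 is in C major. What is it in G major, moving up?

A7 A° Gmin G° CM7 Dmin7

C major up to G major is a perfect fifth; each chord root moves by that interval while the quality stays the same.
D7: root D up a perfect fifth → A, giving A7.
D°: root D up a perfect fifth → A, giving A°.
Cmin: root C up a perfect fifth → G, giving Gmin.
C°: root C up a perfect fifth → G, giving G°.
FM7: root F up a perfect fifth → C, giving CM7.
Gmin7: root G up a perfect fifth → D, giving Dmin7.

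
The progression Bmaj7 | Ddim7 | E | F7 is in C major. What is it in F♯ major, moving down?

E#maj7 G#dim7 A# B7

C major down to F♯ major is a diminished fifth; each chord root moves by that interval while the quality stays the same.
Bmaj7: root B down a diminished fifth → E#, giving E#maj7.
Ddim7: root D down a diminished fifth → G#, giving G#dim7.
E: root E down a diminished fifth → A#, giving A#.
F7: root F down a diminished fifth → B, giving B7.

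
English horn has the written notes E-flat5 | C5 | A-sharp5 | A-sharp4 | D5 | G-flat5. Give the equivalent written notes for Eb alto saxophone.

F5 D5 B#5 B#4 E5 Ab5

First find concert pitch: the English horn sounds a perfect fifth below written, so E-flat5 C5 A-sharp5 A-sharp4 D5 G-flat5 sounds Ab4 F4 D#5 D#4 G4 Cb5.
Then write for Eb alto saxophone: it sounds a major sixth below written, so the part must be a major sixth above concert.
Ab4 → F5
F4 → D5
D#5 → B#5
D#4 → B#4
G4 → E5
Cb5 → Ab5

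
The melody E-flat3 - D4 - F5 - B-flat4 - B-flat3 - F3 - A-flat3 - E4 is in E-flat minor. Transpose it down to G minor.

G2 F#3 A4 D4 D3 A2 C3 G#3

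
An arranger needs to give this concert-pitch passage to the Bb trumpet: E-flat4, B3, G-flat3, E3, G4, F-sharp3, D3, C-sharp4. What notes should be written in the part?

The Bb trumpet sounds a major second below written, so the written part must be a major second above concert — transpose each note up.
Eb4 → F4
B3 → C#4
Gb3 → Ab3
E3 → F#3
G4 → A4
F#3 → G#3
D3 → E3
C#4 → D#4

F4 C#4 Ab3 F#3 A4 G#3 E3 D#4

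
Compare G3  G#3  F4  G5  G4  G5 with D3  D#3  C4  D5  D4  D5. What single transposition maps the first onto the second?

down a perfect fourth

From G3 to D3 is 4 letter names — a fourth of some quality.
D3 to G3 is 5 semitones, which makes it a perfect fourth; the second version is lower, so the direction is down.
Checking another pair — G5 → D5 — gives the same interval.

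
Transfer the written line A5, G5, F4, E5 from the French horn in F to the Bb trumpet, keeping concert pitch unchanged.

E5 D5 C4 B4

First find concert pitch: the French horn in F sounds a perfect fifth below written, so A5 G5 F4 E5 sounds D5 C5 Bb3 A4.
Then write for Bb trumpet: it sounds a major second below written, so the part must be a major second above concert.
D5 → E5
C5 → D5
Bb3 → C4
A4 → B4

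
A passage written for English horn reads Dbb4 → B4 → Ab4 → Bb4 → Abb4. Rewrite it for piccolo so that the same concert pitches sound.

Gbb2 E3 Db3 Eb3 Dbb3

First find concert pitch: the English horn sounds a perfect fifth below written, so Dbb4 B4 Ab4 Bb4 Abb4 sounds Gbb3 E4 Db4 Eb4 Dbb4.
Then write for piccolo: it sounds a perfect octave above written, so the part must be a perfect octave below concert.
Gbb3 → Gbb2
E4 → E3
Db4 → Db3
Eb4 → Eb3
Dbb4 → Dbb3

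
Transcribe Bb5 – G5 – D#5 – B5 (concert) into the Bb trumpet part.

C6 A5 E#5 C#6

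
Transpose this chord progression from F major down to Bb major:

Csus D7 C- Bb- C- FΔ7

F major down to Bb major is a perfect fifth; each chord root moves by that interval while the quality stays the same.
Csus: root C down a perfect fifth → F, giving Fsus.
D7: root D down a perfect fifth → G, giving G7.
C-: root C down a perfect fifth → F, giving F-.
Bb-: root Bb down a perfect fifth → Eb, giving Eb-.
C-: root C down a perfect fifth → F, giving F-.
FΔ7: root F down a perfect fifth → Bb, giving BbΔ7.

Fsus G7 F- Eb- F- BbΔ7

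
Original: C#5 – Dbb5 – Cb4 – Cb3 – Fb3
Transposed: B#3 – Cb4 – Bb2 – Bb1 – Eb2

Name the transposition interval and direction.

down a minor ninth

Take the first pair: C#5 → B#3. C to B spans 9 letter names, so the interval is some kind of ninth.
B#3 to C#5 is 13 semitones, which makes it a minor ninth; the second version is lower, so the direction is down.
Checking another pair — Fb3 → Eb2 — gives the same interval.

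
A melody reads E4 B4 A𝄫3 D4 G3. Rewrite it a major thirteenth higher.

E4 to C#6
B4 to G#6
Abb3 to Fb5
D4 to B5
G3 to E5

C#6 G#6 Fb5 B5 E5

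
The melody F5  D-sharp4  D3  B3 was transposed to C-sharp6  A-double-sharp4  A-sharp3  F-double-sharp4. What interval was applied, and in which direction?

up an augmented fifth

Take the first pair: F5 → C#6. F to C spans 5 letter names, so the interval is some kind of fifth.
F5 to C#6 is 8 semitones, which makes it an augmented fifth; the second version is higher, so the direction is up.
Checking another pair — B3 → F##4 — gives the same interval.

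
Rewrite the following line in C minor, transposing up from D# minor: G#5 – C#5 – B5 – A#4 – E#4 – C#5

F6 Bb5 Ab6 G5 D5 Bb5

D# minor to C minor up is a diminished seventh, so every note moves up by that interval.
G#5 becomes F6
C#5 becomes Bb5
B5 becomes Ab6
A#4 becomes G5
E#4 becomes D5
C#5 becomes Bb5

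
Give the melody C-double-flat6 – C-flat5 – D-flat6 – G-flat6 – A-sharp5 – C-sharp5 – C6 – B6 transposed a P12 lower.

Fbb4 Fb3 Gb4 Cb5 D#4 F#3 F4 E5

Cbb6 becomes Fbb4
Cb5 becomes Fb3
Db6 becomes Gb4
Gb6 becomes Cb5
A#5 becomes D#4
C#5 becomes F#3
C6 becomes F4
B6 becomes E5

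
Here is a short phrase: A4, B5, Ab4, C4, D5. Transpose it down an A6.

A4 to Cb4
B5 to Db5
Ab4 to Cbb4
C4 to Ebb3
D5 to Fb4

Cb4 Db5 Cbb4 Ebb3 Fb4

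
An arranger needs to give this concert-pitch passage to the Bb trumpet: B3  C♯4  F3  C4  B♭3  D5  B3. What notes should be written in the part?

The Bb trumpet sounds a major second below written, so the written part must be a major second above concert — transpose each note up.
B3 becomes C#4
C#4 becomes D#4
F3 becomes G3
C4 becomes D4
Bb3 becomes C4
D5 becomes E5
B3 becomes C#4

C#4 D#4 G3 D4 C4 E5 C#4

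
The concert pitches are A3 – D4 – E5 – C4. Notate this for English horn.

Written C4 sounds as F3 on the English horn, so concert pitches are written a perfect fifth up.
A3 to E4
D4 to A4
E5 to B5
C4 to G4

E4 A4 B5 G4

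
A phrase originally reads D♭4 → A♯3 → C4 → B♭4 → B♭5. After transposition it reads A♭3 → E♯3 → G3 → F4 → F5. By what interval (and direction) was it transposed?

down a perfect fourth

From Db4 to Ab3 is 4 letter names — a fourth of some quality.
Ab3 to Db4 is 5 semitones, which makes it a perfect fourth; the second version is lower, so the direction is down.
Checking another pair — Bb5 → F5 — gives the same interval.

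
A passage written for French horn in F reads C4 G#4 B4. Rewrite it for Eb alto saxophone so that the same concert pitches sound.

First find concert pitch: the French horn in F sounds a perfect fifth below written, so C4 G#4 B4 sounds F3 C#4 E4.
Then write for Eb alto saxophone: it sounds a major sixth below written, so the part must be a major sixth above concert.
F3 → D4
C#4 → A#4
E4 → C#5

D4 A#4 C#5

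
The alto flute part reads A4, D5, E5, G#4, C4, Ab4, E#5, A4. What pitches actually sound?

E4 A4 B4 D#4 G3 Eb4 B#4 E4

The alto flute sounds a perfect fourth below written, so transpose each written note down a perfect fourth.
A4 -> E4
D5 -> A4
E5 -> B4
G#4 -> D#4
C4 -> G3
Ab4 -> Eb4
E#5 -> B#4
A4 -> E4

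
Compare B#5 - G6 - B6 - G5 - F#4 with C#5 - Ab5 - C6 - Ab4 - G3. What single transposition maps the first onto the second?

down a major seventh

Take the first pair: B#5 → C#5. B to C spans 7 letter names, so the interval is some kind of seventh.
C#5 to B#5 is 11 semitones, which makes it a major seventh; the second version is lower, so the direction is down.
Checking another pair — F#4 → G3 — gives the same interval.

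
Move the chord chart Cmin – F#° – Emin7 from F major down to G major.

Dmin G#° F#min7

F major down to G major is a minor seventh; each chord root moves by that interval while the quality stays the same.
Cmin: root C down a minor seventh → D, giving Dmin.
F#°: root F# down a minor seventh → G#, giving G#°.
Emin7: root E down a minor seventh → F#, giving F#min7.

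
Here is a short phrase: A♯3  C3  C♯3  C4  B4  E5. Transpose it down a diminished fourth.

A#3 → E##3
C3 → G#2
C#3 → G##2
C4 → G#3
B4 → F##4
E5 → B#4

E##3 G#2 G##2 G#3 F##4 B#4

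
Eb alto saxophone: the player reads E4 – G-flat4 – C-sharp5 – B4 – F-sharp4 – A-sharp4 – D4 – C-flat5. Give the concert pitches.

G3 Bbb3 E4 D4 A3 C#4 F3 Ebb4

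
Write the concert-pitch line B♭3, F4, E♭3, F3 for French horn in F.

The French horn in F sounds a perfect fifth below written, so the written part must be a perfect fifth above concert — transpose each note up.
Bb3 to F4
F4 to C5
Eb3 to Bb3
F3 to C4

F4 C5 Bb3 C4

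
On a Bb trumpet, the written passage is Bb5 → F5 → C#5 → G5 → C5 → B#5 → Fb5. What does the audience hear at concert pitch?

Written C4 on the Bb trumpet sounds as Bb3, a major second lower; apply that shift to every note.
Bb5 becomes Ab5
F5 becomes Eb5
C#5 becomes B4
G5 becomes F5
C5 becomes Bb4
B#5 becomes A#5
Fb5 becomes Ebb5

Ab5 Eb5 B4 F5 Bb4 A#5 Ebb5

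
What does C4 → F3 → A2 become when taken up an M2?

D4 G3 B2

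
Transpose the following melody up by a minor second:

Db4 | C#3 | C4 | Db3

Db4 becomes Ebb4
C#3 becomes D3
C4 becomes Db4
Db3 becomes Ebb3

Ebb4 D3 Db4 Ebb3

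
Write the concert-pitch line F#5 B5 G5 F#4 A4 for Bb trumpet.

G#5 C#6 A5 G#4 B4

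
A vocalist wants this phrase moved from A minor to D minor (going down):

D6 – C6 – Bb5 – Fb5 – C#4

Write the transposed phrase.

G5 F5 Eb5 Bbb4 F#3

From A down to D is a perfect fifth; apply that to each pitch.
D6 -> G5
C6 -> F5
Bb5 -> Eb5
Fb5 -> Bbb4
C#4 -> F#3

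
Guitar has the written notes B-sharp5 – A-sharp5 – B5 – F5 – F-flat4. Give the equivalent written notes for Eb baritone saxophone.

G##6 F##6 G#6 D6 Db5

First find concert pitch: the guitar sounds a perfect octave below written, so B-sharp5 A-sharp5 B5 F5 F-flat4 sounds B#4 A#4 B4 F4 Fb3.
Then write for Eb baritone saxophone: it sounds a major thirteenth below written, so the part must be a major thirteenth above concert.
B#4 → G##6
A#4 → F##6
B4 → G#6
F4 → D6
Fb3 → Db5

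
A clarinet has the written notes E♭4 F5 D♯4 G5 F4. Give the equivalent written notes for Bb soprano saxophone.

D4 E5 C##4 F#5 E4

First find concert pitch: the A clarinet sounds a minor third below written, so E♭4 F5 D♯4 G5 F4 sounds C4 D5 B#3 E5 D4.
Then write for Bb soprano saxophone: it sounds a major second below written, so the part must be a major second above concert.
C4 → D4
D5 → E5
B#3 → C##4
E5 → F#5
D4 → E4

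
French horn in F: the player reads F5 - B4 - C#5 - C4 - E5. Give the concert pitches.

Bb4 E4 F#4 F3 A4

The French horn in F sounds a perfect fifth below written, so transpose each written note down a perfect fifth.
F5 -> Bb4
B4 -> E4
C#5 -> F#4
C4 -> F3
E5 -> A4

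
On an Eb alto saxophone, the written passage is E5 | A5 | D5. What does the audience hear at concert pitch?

G4 C5 F4

Written C4 on the Eb alto saxophone sounds as Eb3, a major sixth lower; apply that shift to every note.
E5 -> G4
A5 -> C5
D5 -> F4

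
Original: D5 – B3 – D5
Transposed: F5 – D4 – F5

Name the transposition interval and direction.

Take the first pair: D5 → F5. D to F spans 3 letter names, so the interval is some kind of third.
D5 to F5 is 3 semitones, which makes it a minor third; the second version is higher, so the direction is up.
Checking another pair — D5 → F5 — gives the same interval.

up a minor third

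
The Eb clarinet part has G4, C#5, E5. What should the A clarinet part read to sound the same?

Db5 G5 Bb5

First find concert pitch: the Eb clarinet sounds a minor third above written, so G4 C#5 E5 sounds Bb4 E5 G5.
Then write for A clarinet: it sounds a minor third below written, so the part must be a minor third above concert.
Bb4 → Db5
E5 → G5
G5 → Bb5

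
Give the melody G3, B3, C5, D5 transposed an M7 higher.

F#4 A#4 B5 C#6

G3 becomes F#4
B3 becomes A#4
C5 becomes B5
D5 becomes C#6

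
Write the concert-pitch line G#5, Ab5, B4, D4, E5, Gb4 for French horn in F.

Written C4 sounds as F3 on the French horn in F, so concert pitches are written a perfect fifth up.
G#5 to D#6
Ab5 to Eb6
B4 to F#5
D4 to A4
E5 to B5
Gb4 to Db5

D#6 Eb6 F#5 A4 B5 Db5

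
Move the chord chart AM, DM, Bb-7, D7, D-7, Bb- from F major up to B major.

F major up to B major is an augmented fourth; each chord root moves by that interval while the quality stays the same.
AM: root A up an augmented fourth → D#, giving D#M.
DM: root D up an augmented fourth → G#, giving G#M.
Bb-7: root Bb up an augmented fourth → E, giving E-7.
D7: root D up an augmented fourth → G#, giving G#7.
D-7: root D up an augmented fourth → G#, giving G#-7.
Bb-: root Bb up an augmented fourth → E, giving E-.

D#M G#M E-7 G#7 G#-7 E-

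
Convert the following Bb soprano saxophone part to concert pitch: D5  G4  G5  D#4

Written C4 on the Bb soprano saxophone sounds as Bb3, a major second lower; apply that shift to every note.
D5 to C5
G4 to F4
G5 to F5
D#4 to C#4

C5 F4 F5 C#4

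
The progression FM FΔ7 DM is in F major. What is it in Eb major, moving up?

F major up to Eb major is a minor seventh; each chord root moves by that interval while the quality stays the same.
FM: root F up a minor seventh → Eb, giving EbM.
FΔ7: root F up a minor seventh → Eb, giving EbΔ7.
DM: root D up a minor seventh → C, giving CM.

EbM EbΔ7 CM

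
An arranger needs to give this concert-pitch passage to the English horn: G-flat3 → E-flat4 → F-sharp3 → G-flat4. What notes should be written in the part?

Db4 Bb4 C#4 Db5

The English horn sounds a perfect fifth below written, so the written part must be a perfect fifth above concert — transpose each note up.
Gb3 to Db4
Eb4 to Bb4
F#3 to C#4
Gb4 to Db5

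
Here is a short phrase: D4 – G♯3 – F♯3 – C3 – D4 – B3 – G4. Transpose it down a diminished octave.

D4 becomes D#3
G#3 becomes G##2
F#3 becomes F##2
C3 becomes C#2
D4 becomes D#3
B3 becomes B#2
G4 becomes G#3

D#3 G##2 F##2 C#2 D#3 B#2 G#3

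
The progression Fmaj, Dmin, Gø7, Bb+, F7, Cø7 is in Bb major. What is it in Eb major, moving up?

Bbmaj Gmin Cø7 Eb+ Bb7 Fø7

Bb major up to Eb major is a perfect fourth; each chord root moves by that interval while the quality stays the same.
Fmaj: root F up a perfect fourth → Bb, giving Bbmaj.
Dmin: root D up a perfect fourth → G, giving Gmin.
Gø7: root G up a perfect fourth → C, giving Cø7.
Bb+: root Bb up a perfect fourth → Eb, giving Eb+.
F7: root F up a perfect fourth → Bb, giving Bb7.
Cø7: root C up a perfect fourth → F, giving Fø7.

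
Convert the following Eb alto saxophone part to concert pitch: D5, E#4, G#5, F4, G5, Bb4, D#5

The Eb alto saxophone sounds a major sixth below written, so transpose each written note down a major sixth.
D5 becomes F4
E#4 becomes G#3
G#5 becomes B4
F4 becomes Ab3
G5 becomes Bb4
Bb4 becomes Db4
D#5 becomes F#4

F4 G#3 B4 Ab3 Bb4 Db4 F#4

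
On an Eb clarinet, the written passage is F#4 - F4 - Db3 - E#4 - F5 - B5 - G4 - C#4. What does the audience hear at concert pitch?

A4 Ab4 Fb3 G#4 Ab5 D6 Bb4 E4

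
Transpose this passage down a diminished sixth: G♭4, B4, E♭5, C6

B3 D##4 G#4 E#5

A diminished sixth down from Gb4 gives B3.
B4 down a diminished sixth is D##4.
Eb5: a sixth down reaches G, and 7 semitones makes it G#4.
C6 down a diminished sixth is E#5.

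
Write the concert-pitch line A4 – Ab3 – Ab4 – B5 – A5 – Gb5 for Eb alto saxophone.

F#5 F4 F5 G#6 F#6 Eb6

The Eb alto saxophone sounds a major sixth below written, so the written part must be a major sixth above concert — transpose each note up.
A4 -> F#5
Ab3 -> F4
Ab4 -> F5
B5 -> G#6
A5 -> F#6
Gb5 -> Eb6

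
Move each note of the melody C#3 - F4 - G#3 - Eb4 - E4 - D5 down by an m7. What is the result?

C#3: a seventh down reaches D, and 10 semitones makes it D#2.
F4: a seventh down reaches G, and 10 semitones makes it G3.
G#3: a seventh down reaches A, and 10 semitones makes it A#2.
Eb4 down a minor seventh is F3.
E4: a seventh down reaches F, and 10 semitones makes it F#3.
A minor seventh down from D5 gives E4.

D#2 G3 A#2 F3 F#3 E4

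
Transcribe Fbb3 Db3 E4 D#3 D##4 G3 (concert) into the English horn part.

Cbb4 Ab3 B4 A#3 A##4 D4

The English horn sounds a perfect fifth below written, so the written part must be a perfect fifth above concert — transpose each note up.
Fbb3 → Cbb4
Db3 → Ab3
E4 → B4
D#3 → A#3
D##4 → A##4
G3 → D4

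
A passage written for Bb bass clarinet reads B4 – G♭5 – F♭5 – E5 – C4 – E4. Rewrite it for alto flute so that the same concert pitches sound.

D4 Bbb4 Abb4 G4 Eb3 G3

First find concert pitch: the Bb bass clarinet sounds a major ninth below written, so B4 G♭5 F♭5 E5 C4 E4 sounds A3 Fb4 Ebb4 D4 Bb2 D3.
Then write for alto flute: it sounds a perfect fourth below written, so the part must be a perfect fourth above concert.
A3 → D4
Fb4 → Bbb4
Ebb4 → Abb4
D4 → G4
Bb2 → Eb3
D3 → G3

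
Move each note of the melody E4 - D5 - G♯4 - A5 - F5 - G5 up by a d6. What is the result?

Cb5 Bbb5 Eb5 Fb6 Dbb6 Ebb6

E4 gives Cb5
D5 gives Bbb5
G#4 gives Eb5
A5 gives Fb6
F5 gives Dbb6
G5 gives Ebb6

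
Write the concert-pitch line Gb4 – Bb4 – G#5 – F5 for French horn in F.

Db5 F5 D#6 C6

Written C4 sounds as F3 on the French horn in F, so concert pitches are written a perfect fifth up.
Gb4 -> Db5
Bb4 -> F5
G#5 -> D#6
F5 -> C6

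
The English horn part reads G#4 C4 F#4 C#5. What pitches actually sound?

C#4 F3 B3 F#4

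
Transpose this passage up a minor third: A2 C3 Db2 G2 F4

C3 Eb3 Fb2 Bb2 Ab4

A2 → C3
C3 → Eb3
Db2 → Fb2
G2 → Bb2
F4 → Ab4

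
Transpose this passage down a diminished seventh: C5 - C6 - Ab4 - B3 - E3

D#4 D#5 B3 C##3 F##2

C5: a seventh down reaches D, and 9 semitones makes it D#4.
A diminished seventh down from C6 gives D#5.
Ab4: a seventh down reaches B, and 9 semitones makes it B3.
B3 down a diminished seventh is C##3.
A diminished seventh down from E3 gives F##2.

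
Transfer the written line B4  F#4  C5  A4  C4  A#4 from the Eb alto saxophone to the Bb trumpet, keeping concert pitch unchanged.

E4 B3 F4 D4 F3 D#4

First find concert pitch: the Eb alto saxophone sounds a major sixth below written, so B4 F#4 C5 A4 C4 A#4 sounds D4 A3 Eb4 C4 Eb3 C#4.
Then write for Bb trumpet: it sounds a major second below written, so the part must be a major second above concert.
D4 → E4
A3 → B3
Eb4 → F4
C4 → D4
Eb3 → F3
C#4 → D#4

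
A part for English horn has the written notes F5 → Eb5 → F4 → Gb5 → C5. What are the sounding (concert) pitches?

Written C4 on the English horn sounds as F3, a perfect fifth lower; apply that shift to every note.
F5 becomes Bb4
Eb5 becomes Ab4
F4 becomes Bb3
Gb5 becomes Cb5
C5 becomes F4

Bb4 Ab4 Bb3 Cb5 F4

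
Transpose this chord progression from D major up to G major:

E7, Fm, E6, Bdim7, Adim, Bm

A7 Bbm A6 Edim7 Ddim Em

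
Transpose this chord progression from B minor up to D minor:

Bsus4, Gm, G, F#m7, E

B minor up to D minor is a minor third; each chord root moves by that interval while the quality stays the same.
Bsus4: root B up a minor third → D, giving Dsus4.
Gm: root G up a minor third → Bb, giving Bbm.
G: root G up a minor third → Bb, giving Bb.
F#m7: root F# up a minor third → A, giving Am7.
E: root E up a minor third → G, giving G.

Dsus4 Bbm Bb Am7 G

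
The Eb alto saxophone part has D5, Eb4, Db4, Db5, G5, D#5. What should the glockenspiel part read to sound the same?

First find concert pitch: the Eb alto saxophone sounds a major sixth below written, so D5 Eb4 Db4 Db5 G5 D#5 sounds F4 Gb3 Fb3 Fb4 Bb4 F#4.
Then write for glockenspiel: it sounds a perfect fifteenth above written, so the part must be a perfect fifteenth below concert.
F4 → F2
Gb3 → Gb1
Fb3 → Fb1
Fb4 → Fb2
Bb4 → Bb2
F#4 → F#2

F2 Gb1 Fb1 Fb2 Bb2 F#2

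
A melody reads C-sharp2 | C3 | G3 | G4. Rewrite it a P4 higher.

F#2 F3 C4 C5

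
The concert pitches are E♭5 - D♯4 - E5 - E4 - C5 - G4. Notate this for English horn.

Written C4 sounds as F3 on the English horn, so concert pitches are written a perfect fifth up.
Eb5 to Bb5
D#4 to A#4
E5 to B5
E4 to B4
C5 to G5
G4 to D5

Bb5 A#4 B5 B4 G5 D5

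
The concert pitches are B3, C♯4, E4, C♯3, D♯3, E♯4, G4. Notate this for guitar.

B4 C#5 E5 C#4 D#4 E#5 G5

Written C4 sounds as C3 on the guitar, so concert pitches are written a perfect octave up.
B3 becomes B4
C#4 becomes C#5
E4 becomes E5
C#3 becomes C#4
D#3 becomes D#4
E#4 becomes E#5
G4 becomes G5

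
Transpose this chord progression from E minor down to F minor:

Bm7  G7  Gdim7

Cm7 Ab7 Abdim7

E minor down to F minor is a major seventh; each chord root moves by that interval while the quality stays the same.
Bm7: root B down a major seventh → C, giving Cm7.
G7: root G down a major seventh → Ab, giving Ab7.
Gdim7: root G down a major seventh → Ab, giving Abdim7.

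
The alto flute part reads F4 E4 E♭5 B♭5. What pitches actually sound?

The alto flute sounds a perfect fourth below written, so transpose each written note down a perfect fourth.
F4 to C4
E4 to B3
Eb5 to Bb4
Bb5 to F5

C4 B3 Bb4 F5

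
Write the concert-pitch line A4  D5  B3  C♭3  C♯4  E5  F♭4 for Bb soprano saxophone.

Written C4 sounds as Bb3 on the Bb soprano saxophone, so concert pitches are written a major second up.
A4 → B4
D5 → E5
B3 → C#4
Cb3 → Db3
C#4 → D#4
E5 → F#5
Fb4 → Gb4

B4 E5 C#4 Db3 D#4 F#5 Gb4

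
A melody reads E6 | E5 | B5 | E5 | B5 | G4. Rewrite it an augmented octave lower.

E6 down an augmented octave is Eb5.
E5: an octave down reaches E, and 13 semitones makes it Eb4.
B5 down an augmented octave is Bb4.
E5: an octave down reaches E, and 13 semitones makes it Eb4.
B5 down an augmented octave is Bb4.
G4 down an augmented octave is Gb3.

Eb5 Eb4 Bb4 Eb4 Bb4 Gb3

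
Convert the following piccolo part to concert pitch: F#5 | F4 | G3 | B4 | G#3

F#6 F5 G4 B5 G#4

Written C4 on the piccolo sounds as C5, a perfect octave higher; apply that shift to every note.
F#5 gives F#6
F4 gives F5
G3 gives G4
B4 gives B5
G#3 gives G#4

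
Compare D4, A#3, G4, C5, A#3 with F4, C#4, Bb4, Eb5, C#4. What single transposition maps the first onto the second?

From D4 to F4 is 3 letter names — a third of some quality.
D4 to F4 is 3 semitones, which makes it a minor third; the second version is higher, so the direction is up.
Checking another pair — A#3 → C#4 — gives the same interval.

up a minor third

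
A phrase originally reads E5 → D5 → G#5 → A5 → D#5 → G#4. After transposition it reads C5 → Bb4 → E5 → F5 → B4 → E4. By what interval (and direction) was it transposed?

Take the first pair: E5 → C5. E to C spans 3 letter names, so the interval is some kind of third.
C5 to E5 is 4 semitones, which makes it a major third; the second version is lower, so the direction is down.
Checking another pair — G#4 → E4 — gives the same interval.

down a major third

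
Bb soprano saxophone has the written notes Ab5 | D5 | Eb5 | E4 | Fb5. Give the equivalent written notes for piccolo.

Gb4 C4 Db4 D3 Ebb4

First find concert pitch: the Bb soprano saxophone sounds a major second below written, so Ab5 D5 Eb5 E4 Fb5 sounds Gb5 C5 Db5 D4 Ebb5.
Then write for piccolo: it sounds a perfect octave above written, so the part must be a perfect octave below concert.
Gb5 → Gb4
C5 → C4
Db5 → Db4
D4 → D3
Ebb5 → Ebb4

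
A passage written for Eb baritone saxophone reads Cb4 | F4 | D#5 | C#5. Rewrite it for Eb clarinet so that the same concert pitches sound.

Cb2 F2 D#3 C#3

First find concert pitch: the Eb baritone saxophone sounds a major thirteenth below written, so Cb4 F4 D#5 C#5 sounds Ebb2 Ab2 F#3 E3.
Then write for Eb clarinet: it sounds a minor third above written, so the part must be a minor third below concert.
Ebb2 → Cb2
Ab2 → F2
F#3 → D#3
E3 → C#3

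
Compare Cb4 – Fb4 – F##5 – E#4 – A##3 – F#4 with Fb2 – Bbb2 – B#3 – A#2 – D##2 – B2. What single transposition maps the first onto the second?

Take the first pair: Cb4 → Fb2. C to F spans 12 letter names, so the interval is some kind of twelfth.
Fb2 to Cb4 is 19 semitones, which makes it a perfect twelfth; the second version is lower, so the direction is down.
Checking another pair — F#4 → B2 — gives the same interval.

down a perfect twelfth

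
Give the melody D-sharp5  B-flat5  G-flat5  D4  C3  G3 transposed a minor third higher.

F#5 Db6 Bbb5 F4 Eb3 Bb3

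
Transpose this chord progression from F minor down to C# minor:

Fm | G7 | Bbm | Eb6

C#m D#7 F#m B6

F minor down to C# minor is a diminished fourth; each chord root moves by that interval while the quality stays the same.
Fm: root F down a diminished fourth → C#, giving C#m.
G7: root G down a diminished fourth → D#, giving D#7.
Bbm: root Bb down a diminished fourth → F#, giving F#m.
Eb6: root Eb down a diminished fourth → B, giving B6.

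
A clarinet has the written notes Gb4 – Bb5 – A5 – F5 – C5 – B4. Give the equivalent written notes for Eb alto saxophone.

C5 E6 D#6 B5 F#5 E#5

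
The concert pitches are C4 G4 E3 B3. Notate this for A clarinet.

Eb4 Bb4 G3 D4

Written C4 sounds as A3 on the A clarinet, so concert pitches are written a minor third up.
C4 gives Eb4
G4 gives Bb4
E3 gives G3
B3 gives D4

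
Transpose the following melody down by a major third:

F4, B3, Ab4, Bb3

F4 gives Db4
B3 gives G3
Ab4 gives Fb4
Bb3 gives Gb3

Db4 G3 Fb4 Gb3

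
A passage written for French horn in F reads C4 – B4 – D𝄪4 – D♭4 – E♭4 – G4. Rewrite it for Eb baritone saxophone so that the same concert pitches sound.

First find concert pitch: the French horn in F sounds a perfect fifth below written, so C4 B4 D𝄪4 D♭4 E♭4 G4 sounds F3 E4 G##3 Gb3 Ab3 C4.
Then write for Eb baritone saxophone: it sounds a major thirteenth below written, so the part must be a major thirteenth above concert.
F3 → D5
E4 → C#6
G##3 → E##5
Gb3 → Eb5
Ab3 → F5
C4 → A5

D5 C#6 E##5 Eb5 F5 A5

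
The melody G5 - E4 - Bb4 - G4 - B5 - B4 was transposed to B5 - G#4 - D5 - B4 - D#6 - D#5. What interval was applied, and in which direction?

Take the first pair: G5 → B5. G to B spans 3 letter names, so the interval is some kind of third.
G5 to B5 is 4 semitones, which makes it a major third; the second version is higher, so the direction is up.
Checking another pair — B4 → D#5 — gives the same interval.

up a major third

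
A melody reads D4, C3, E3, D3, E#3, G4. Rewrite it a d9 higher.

Ebb5 Dbb4 Fb4 Ebb4 F4 Abb5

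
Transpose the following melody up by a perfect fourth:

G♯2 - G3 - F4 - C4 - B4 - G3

G#2 up a perfect fourth is C#3.
G3 up a perfect fourth is C4.
A perfect fourth up from F4 gives Bb4.
A perfect fourth up from C4 gives F4.
B4 up a perfect fourth is E5.
A perfect fourth up from G3 gives C4.

C#3 C4 Bb4 F4 E5 C4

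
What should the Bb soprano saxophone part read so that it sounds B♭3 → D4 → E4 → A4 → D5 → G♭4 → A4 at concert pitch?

C4 E4 F#4 B4 E5 Ab4 B4

Written C4 sounds as Bb3 on the Bb soprano saxophone, so concert pitches are written a major second up.
Bb3 gives C4
D4 gives E4
E4 gives F#4
A4 gives B4
D5 gives E5
Gb4 gives Ab4
A4 gives B4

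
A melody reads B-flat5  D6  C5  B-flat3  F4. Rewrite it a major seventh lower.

Cb5 Eb5 Db4 Cb3 Gb3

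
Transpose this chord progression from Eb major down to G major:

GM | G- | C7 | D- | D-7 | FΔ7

Eb major down to G major is a minor sixth; each chord root moves by that interval while the quality stays the same.
GM: root G down a minor sixth → B, giving BM.
G-: root G down a minor sixth → B, giving B-.
C7: root C down a minor sixth → E, giving E7.
D-: root D down a minor sixth → F#, giving F#-.
D-7: root D down a minor sixth → F#, giving F#-7.
FΔ7: root F down a minor sixth → A, giving AΔ7.

BM B- E7 F#- F#-7 AΔ7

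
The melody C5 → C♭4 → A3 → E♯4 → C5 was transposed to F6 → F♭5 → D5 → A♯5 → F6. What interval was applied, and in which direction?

up a perfect eleventh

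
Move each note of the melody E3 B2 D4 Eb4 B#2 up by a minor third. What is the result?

E3 -> G3
B2 -> D3
D4 -> F4
Eb4 -> Gb4
B#2 -> D#3

G3 D3 F4 Gb4 D#3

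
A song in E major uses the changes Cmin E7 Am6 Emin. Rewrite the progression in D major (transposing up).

Bbmin D7 Gm6 Dmin

E major up to D major is a minor seventh; each chord root moves by that interval while the quality stays the same.
Cmin: root C up a minor seventh → Bb, giving Bbmin.
E7: root E up a minor seventh → D, giving D7.
Am6: root A up a minor seventh → G, giving Gm6.
Emin: root E up a minor seventh → D, giving Dmin.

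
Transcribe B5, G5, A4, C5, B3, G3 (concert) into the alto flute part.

Written C4 sounds as G3 on the alto flute, so concert pitches are written a perfect fourth up.
B5 to E6
G5 to C6
A4 to D5
C5 to F5
B3 to E4
G3 to C4

E6 C6 D5 F5 E4 C4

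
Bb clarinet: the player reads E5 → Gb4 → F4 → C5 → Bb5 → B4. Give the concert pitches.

Written C4 on the Bb clarinet sounds as Bb3, a major second lower; apply that shift to every note.
E5 -> D5
Gb4 -> Fb4
F4 -> Eb4
C5 -> Bb4
Bb5 -> Ab5
B4 -> A4

D5 Fb4 Eb4 Bb4 Ab5 A4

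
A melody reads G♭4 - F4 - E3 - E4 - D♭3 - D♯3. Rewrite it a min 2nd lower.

Gb4 → F4
F4 → E4
E3 → D#3
E4 → D#4
Db3 → C3
D#3 → C##3

F4 E4 D#3 D#4 C3 C##3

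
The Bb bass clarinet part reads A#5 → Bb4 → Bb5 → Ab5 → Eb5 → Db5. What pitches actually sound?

Written C4 on the Bb bass clarinet sounds as Bb2, a major ninth lower; apply that shift to every note.
A#5 -> G#4
Bb4 -> Ab3
Bb5 -> Ab4
Ab5 -> Gb4
Eb5 -> Db4
Db5 -> Cb4

G#4 Ab3 Ab4 Gb4 Db4 Cb4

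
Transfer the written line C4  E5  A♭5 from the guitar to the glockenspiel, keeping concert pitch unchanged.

First find concert pitch: the guitar sounds a perfect octave below written, so C4 E5 A♭5 sounds C3 E4 Ab4.
Then write for glockenspiel: it sounds a perfect fifteenth above written, so the part must be a perfect fifteenth below concert.
C3 → C1
E4 → E2
Ab4 → Ab2

C1 E2 Ab2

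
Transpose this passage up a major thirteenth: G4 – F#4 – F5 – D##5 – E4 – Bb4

G4 → E6
F#4 → D#6
F5 → D7
D##5 → B##6
E4 → C#6
Bb4 → G6

E6 D#6 D7 B##6 C#6 G6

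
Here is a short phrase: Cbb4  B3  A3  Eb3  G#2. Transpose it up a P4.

Fbb4 E4 D4 Ab3 C#3

Cbb4 to Fbb4
B3 to E4
A3 to D4
Eb3 to Ab3
G#2 to C#3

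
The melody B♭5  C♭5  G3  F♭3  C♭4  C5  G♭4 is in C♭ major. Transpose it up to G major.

From C♭ up to G is an augmented fifth; apply that to each pitch.
Bb5 -> F#6
Cb5 -> G5
G3 -> D#4
Fb3 -> C4
Cb4 -> G4
C5 -> G#5
Gb4 -> D5

F#6 G5 D#4 C4 G4 G#5 D5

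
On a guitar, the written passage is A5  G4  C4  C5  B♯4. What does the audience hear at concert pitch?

A4 G3 C3 C4 B#3

Written C4 on the guitar sounds as C3, a perfect octave lower; apply that shift to every note.
A5 -> A4
G4 -> G3
C4 -> C3
C5 -> C4
B#4 -> B#3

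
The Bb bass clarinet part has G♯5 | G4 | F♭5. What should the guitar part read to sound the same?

F#5 F4 Ebb5

First find concert pitch: the Bb bass clarinet sounds a major ninth below written, so G♯5 G4 F♭5 sounds F#4 F3 Ebb4.
Then write for guitar: it sounds a perfect octave below written, so the part must be a perfect octave above concert.
F#4 → F#5
F3 → F4
Ebb4 → Ebb5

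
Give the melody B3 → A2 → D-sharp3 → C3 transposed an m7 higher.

A minor seventh up from B3 gives A4.
A2 up a minor seventh is G3.
D#3: a seventh up reaches C, and 10 semitones makes it C#4.
C3 up a minor seventh is Bb3.

A4 G3 C#4 Bb3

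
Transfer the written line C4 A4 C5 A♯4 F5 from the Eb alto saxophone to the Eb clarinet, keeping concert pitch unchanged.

C3 A3 C4 A#3 F4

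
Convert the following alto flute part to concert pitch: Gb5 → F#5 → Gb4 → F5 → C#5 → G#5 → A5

Db5 C#5 Db4 C5 G#4 D#5 E5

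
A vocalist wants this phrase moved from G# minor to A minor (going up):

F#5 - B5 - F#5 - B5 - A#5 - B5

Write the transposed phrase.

G5 C6 G5 C6 B5 C6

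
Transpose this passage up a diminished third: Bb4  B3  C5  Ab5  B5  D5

Dbb5 Db4 Ebb5 Cbb6 Db6 Fb5

Bb4 gives Dbb5
B3 gives Db4
C5 gives Ebb5
Ab5 gives Cbb6
B5 gives Db6
D5 gives Fb5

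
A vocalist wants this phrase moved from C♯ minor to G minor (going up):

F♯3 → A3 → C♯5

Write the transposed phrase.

C4 Eb4 G5

From C♯ up to G is a diminished fifth; apply that to each pitch.
F#3 -> C4
A3 -> Eb4
C#5 -> G5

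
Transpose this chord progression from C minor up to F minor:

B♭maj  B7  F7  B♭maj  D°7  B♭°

Ebmaj E7 Bb7 Ebmaj G°7 Eb°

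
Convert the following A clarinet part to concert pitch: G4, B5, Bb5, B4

E4 G#5 G5 G#4

The A clarinet sounds a minor third below written, so transpose each written note down a minor third.
G4 to E4
B5 to G#5
Bb5 to G5
B4 to G#4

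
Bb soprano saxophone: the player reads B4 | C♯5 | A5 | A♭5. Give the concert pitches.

A4 B4 G5 Gb5

The Bb soprano saxophone sounds a major second below written, so transpose each written note down a major second.
B4 -> A4
C#5 -> B4
A5 -> G5
Ab5 -> Gb5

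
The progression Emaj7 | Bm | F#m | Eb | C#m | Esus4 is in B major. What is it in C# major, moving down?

B major down to C# major is a minor seventh; each chord root moves by that interval while the quality stays the same.
Emaj7: root E down a minor seventh → F#, giving F#maj7.
Bm: root B down a minor seventh → C#, giving C#m.
F#m: root F# down a minor seventh → G#, giving G#m.
Eb: root Eb down a minor seventh → F, giving F.
C#m: root C# down a minor seventh → D#, giving D#m.
Esus4: root E down a minor seventh → F#, giving F#sus4.

F#maj7 C#m G#m F D#m F#sus4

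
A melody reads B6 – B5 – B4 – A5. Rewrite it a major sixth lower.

D6 D5 D4 C5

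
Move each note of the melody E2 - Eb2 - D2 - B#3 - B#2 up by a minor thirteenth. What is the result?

E2 -> C4
Eb2 -> Cb4
D2 -> Bb3
B#3 -> G#5
B#2 -> G#4

C4 Cb4 Bb3 G#5 G#4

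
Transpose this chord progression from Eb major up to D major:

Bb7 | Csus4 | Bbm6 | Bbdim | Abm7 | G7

A7 Bsus4 Am6 Adim Gm7 F#7

Eb major up to D major is a major seventh; each chord root moves by that interval while the quality stays the same.
Bb7: root Bb up a major seventh → A, giving A7.
Csus4: root C up a major seventh → B, giving Bsus4.
Bbm6: root Bb up a major seventh → A, giving Am6.
Bbdim: root Bb up a major seventh → A, giving Adim.
Abm7: root Ab up a major seventh → G, giving Gm7.
G7: root G up a major seventh → F#, giving F#7.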